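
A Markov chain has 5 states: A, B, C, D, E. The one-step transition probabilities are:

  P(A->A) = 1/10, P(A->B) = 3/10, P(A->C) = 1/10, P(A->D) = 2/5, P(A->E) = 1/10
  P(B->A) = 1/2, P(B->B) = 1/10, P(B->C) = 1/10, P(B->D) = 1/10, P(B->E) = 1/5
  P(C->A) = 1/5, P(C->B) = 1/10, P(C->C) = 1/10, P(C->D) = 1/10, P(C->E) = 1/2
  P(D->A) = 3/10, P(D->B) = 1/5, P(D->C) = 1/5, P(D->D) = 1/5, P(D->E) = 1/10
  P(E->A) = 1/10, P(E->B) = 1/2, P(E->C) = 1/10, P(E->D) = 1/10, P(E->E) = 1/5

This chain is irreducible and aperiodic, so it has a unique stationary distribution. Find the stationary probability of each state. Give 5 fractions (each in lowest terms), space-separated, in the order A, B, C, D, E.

Answer: 1600/6423 1579/6423 767/6423 1247/6423 410/2141

Derivation:
The stationary distribution satisfies pi = pi * P, i.e.:
  pi_A = 1/10*pi_A + 1/2*pi_B + 1/5*pi_C + 3/10*pi_D + 1/10*pi_E
  pi_B = 3/10*pi_A + 1/10*pi_B + 1/10*pi_C + 1/5*pi_D + 1/2*pi_E
  pi_C = 1/10*pi_A + 1/10*pi_B + 1/10*pi_C + 1/5*pi_D + 1/10*pi_E
  pi_D = 2/5*pi_A + 1/10*pi_B + 1/10*pi_C + 1/5*pi_D + 1/10*pi_E
  pi_E = 1/10*pi_A + 1/5*pi_B + 1/2*pi_C + 1/10*pi_D + 1/5*pi_E
with normalization: pi_A + pi_B + pi_C + pi_D + pi_E = 1.

Using the first 4 balance equations plus normalization, the linear system A*pi = b is:
  [-9/10, 1/2, 1/5, 3/10, 1/10] . pi = 0
  [3/10, -9/10, 1/10, 1/5, 1/2] . pi = 0
  [1/10, 1/10, -9/10, 1/5, 1/10] . pi = 0
  [2/5, 1/10, 1/10, -4/5, 1/10] . pi = 0
  [1, 1, 1, 1, 1] . pi = 1

Solving yields:
  pi_A = 1600/6423
  pi_B = 1579/6423
  pi_C = 767/6423
  pi_D = 1247/6423
  pi_E = 410/2141

Verification (pi * P):
  1600/6423*1/10 + 1579/6423*1/2 + 767/6423*1/5 + 1247/6423*3/10 + 410/2141*1/10 = 1600/6423 = pi_A  (ok)
  1600/6423*3/10 + 1579/6423*1/10 + 767/6423*1/10 + 1247/6423*1/5 + 410/2141*1/2 = 1579/6423 = pi_B  (ok)
  1600/6423*1/10 + 1579/6423*1/10 + 767/6423*1/10 + 1247/6423*1/5 + 410/2141*1/10 = 767/6423 = pi_C  (ok)
  1600/6423*2/5 + 1579/6423*1/10 + 767/6423*1/10 + 1247/6423*1/5 + 410/2141*1/10 = 1247/6423 = pi_D  (ok)
  1600/6423*1/10 + 1579/6423*1/5 + 767/6423*1/2 + 1247/6423*1/10 + 410/2141*1/5 = 410/2141 = pi_E  (ok)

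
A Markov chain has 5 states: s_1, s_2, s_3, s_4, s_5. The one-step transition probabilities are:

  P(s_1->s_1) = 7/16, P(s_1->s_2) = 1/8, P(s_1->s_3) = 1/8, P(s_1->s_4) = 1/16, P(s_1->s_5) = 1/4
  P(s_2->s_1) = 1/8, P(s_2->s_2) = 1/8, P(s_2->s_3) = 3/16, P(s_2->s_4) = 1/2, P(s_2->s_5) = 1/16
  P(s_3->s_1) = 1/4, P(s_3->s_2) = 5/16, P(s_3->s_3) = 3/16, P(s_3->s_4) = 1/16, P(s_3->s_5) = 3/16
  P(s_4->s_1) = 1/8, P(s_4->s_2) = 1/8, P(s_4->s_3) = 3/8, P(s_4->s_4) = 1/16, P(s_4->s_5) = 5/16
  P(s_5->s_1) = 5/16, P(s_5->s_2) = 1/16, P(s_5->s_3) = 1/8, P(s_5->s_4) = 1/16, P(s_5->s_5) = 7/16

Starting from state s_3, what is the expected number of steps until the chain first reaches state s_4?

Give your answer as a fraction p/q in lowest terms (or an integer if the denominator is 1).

Answer: 8816/1181

Derivation:
Let h_i = expected steps to first reach s_4 from state i.
Boundary: h_s_4 = 0.
First-step equations for the other states:
  h_s_1 = 1 + 7/16*h_s_1 + 1/8*h_s_2 + 1/8*h_s_3 + 1/16*h_s_4 + 1/4*h_s_5
  h_s_2 = 1 + 1/8*h_s_1 + 1/8*h_s_2 + 3/16*h_s_3 + 1/2*h_s_4 + 1/16*h_s_5
  h_s_3 = 1 + 1/4*h_s_1 + 5/16*h_s_2 + 3/16*h_s_3 + 1/16*h_s_4 + 3/16*h_s_5
  h_s_5 = 1 + 5/16*h_s_1 + 1/16*h_s_2 + 1/8*h_s_3 + 1/16*h_s_4 + 7/16*h_s_5

Substituting h_s_4 = 0 and rearranging gives the linear system (I - Q) h = 1:
  [9/16, -1/8, -1/8, -1/4] . (h_s_1, h_s_2, h_s_3, h_s_5) = 1
  [-1/8, 7/8, -3/16, -1/16] . (h_s_1, h_s_2, h_s_3, h_s_5) = 1
  [-1/4, -5/16, 13/16, -3/16] . (h_s_1, h_s_2, h_s_3, h_s_5) = 1
  [-5/16, -1/16, -1/8, 9/16] . (h_s_1, h_s_2, h_s_3, h_s_5) = 1

Solving yields:
  h_s_1 = 9712/1181
  h_s_2 = 5344/1181
  h_s_3 = 8816/1181
  h_s_5 = 10048/1181

Starting state is s_3, so the expected hitting time is h_s_3 = 8816/1181.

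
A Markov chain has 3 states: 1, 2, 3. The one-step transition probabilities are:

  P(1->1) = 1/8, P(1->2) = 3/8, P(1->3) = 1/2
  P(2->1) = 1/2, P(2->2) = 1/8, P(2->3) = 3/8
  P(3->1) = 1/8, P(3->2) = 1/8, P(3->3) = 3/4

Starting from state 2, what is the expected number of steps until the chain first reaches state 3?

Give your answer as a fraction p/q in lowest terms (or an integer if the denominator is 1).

Answer: 88/37

Derivation:
Let h_i = expected steps to first reach 3 from state i.
Boundary: h_3 = 0.
First-step equations for the other states:
  h_1 = 1 + 1/8*h_1 + 3/8*h_2 + 1/2*h_3
  h_2 = 1 + 1/2*h_1 + 1/8*h_2 + 3/8*h_3

Substituting h_3 = 0 and rearranging gives the linear system (I - Q) h = 1:
  [7/8, -3/8] . (h_1, h_2) = 1
  [-1/2, 7/8] . (h_1, h_2) = 1

Solving yields:
  h_1 = 80/37
  h_2 = 88/37

Starting state is 2, so the expected hitting time is h_2 = 88/37.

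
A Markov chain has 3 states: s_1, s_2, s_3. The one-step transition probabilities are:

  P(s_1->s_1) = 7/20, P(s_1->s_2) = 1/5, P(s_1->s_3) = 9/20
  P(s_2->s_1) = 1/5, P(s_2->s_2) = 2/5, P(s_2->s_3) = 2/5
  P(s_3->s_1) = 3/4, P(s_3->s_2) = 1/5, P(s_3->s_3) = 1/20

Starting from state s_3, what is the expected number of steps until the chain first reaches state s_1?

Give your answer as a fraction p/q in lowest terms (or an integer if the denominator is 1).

Answer: 80/49

Derivation:
Let h_i = expected steps to first reach s_1 from state i.
Boundary: h_s_1 = 0.
First-step equations for the other states:
  h_s_2 = 1 + 1/5*h_s_1 + 2/5*h_s_2 + 2/5*h_s_3
  h_s_3 = 1 + 3/4*h_s_1 + 1/5*h_s_2 + 1/20*h_s_3

Substituting h_s_1 = 0 and rearranging gives the linear system (I - Q) h = 1:
  [3/5, -2/5] . (h_s_2, h_s_3) = 1
  [-1/5, 19/20] . (h_s_2, h_s_3) = 1

Solving yields:
  h_s_2 = 135/49
  h_s_3 = 80/49

Starting state is s_3, so the expected hitting time is h_s_3 = 80/49.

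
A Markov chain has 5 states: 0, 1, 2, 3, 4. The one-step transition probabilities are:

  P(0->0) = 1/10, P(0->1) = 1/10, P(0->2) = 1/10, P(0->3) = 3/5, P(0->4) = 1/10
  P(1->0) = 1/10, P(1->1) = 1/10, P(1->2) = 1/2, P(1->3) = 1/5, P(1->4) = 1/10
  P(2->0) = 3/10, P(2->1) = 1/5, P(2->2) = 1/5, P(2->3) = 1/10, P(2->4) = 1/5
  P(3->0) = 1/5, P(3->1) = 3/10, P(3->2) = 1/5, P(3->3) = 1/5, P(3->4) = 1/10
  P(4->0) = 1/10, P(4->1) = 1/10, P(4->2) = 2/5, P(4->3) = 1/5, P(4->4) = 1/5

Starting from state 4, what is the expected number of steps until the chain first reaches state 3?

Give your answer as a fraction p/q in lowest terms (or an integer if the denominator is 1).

Let h_i = expected steps to first reach 3 from state i.
Boundary: h_3 = 0.
First-step equations for the other states:
  h_0 = 1 + 1/10*h_0 + 1/10*h_1 + 1/10*h_2 + 3/5*h_3 + 1/10*h_4
  h_1 = 1 + 1/10*h_0 + 1/10*h_1 + 1/2*h_2 + 1/5*h_3 + 1/10*h_4
  h_2 = 1 + 3/10*h_0 + 1/5*h_1 + 1/5*h_2 + 1/10*h_3 + 1/5*h_4
  h_4 = 1 + 1/10*h_0 + 1/10*h_1 + 2/5*h_2 + 1/5*h_3 + 1/5*h_4

Substituting h_3 = 0 and rearranging gives the linear system (I - Q) h = 1:
  [9/10, -1/10, -1/10, -1/10] . (h_0, h_1, h_2, h_4) = 1
  [-1/10, 9/10, -1/2, -1/10] . (h_0, h_1, h_2, h_4) = 1
  [-3/10, -1/5, 4/5, -1/5] . (h_0, h_1, h_2, h_4) = 1
  [-1/10, -1/10, -2/5, 4/5] . (h_0, h_1, h_2, h_4) = 1

Solving yields:
  h_0 = 1860/731
  h_1 = 3130/731
  h_2 = 3175/731
  h_4 = 3125/731

Starting state is 4, so the expected hitting time is h_4 = 3125/731.

Answer: 3125/731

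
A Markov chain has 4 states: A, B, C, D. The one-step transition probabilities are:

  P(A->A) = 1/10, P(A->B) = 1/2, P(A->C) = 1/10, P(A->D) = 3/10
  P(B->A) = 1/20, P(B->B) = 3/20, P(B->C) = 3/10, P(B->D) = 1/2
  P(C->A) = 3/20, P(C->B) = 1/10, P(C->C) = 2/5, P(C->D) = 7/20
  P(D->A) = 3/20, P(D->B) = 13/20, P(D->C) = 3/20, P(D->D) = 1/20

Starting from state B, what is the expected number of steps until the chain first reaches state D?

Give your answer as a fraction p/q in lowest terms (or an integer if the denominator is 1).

Answer: 140/61

Derivation:
Let h_i = expected steps to first reach D from state i.
Boundary: h_D = 0.
First-step equations for the other states:
  h_A = 1 + 1/10*h_A + 1/2*h_B + 1/10*h_C + 3/10*h_D
  h_B = 1 + 1/20*h_A + 3/20*h_B + 3/10*h_C + 1/2*h_D
  h_C = 1 + 3/20*h_A + 1/10*h_B + 2/5*h_C + 7/20*h_D

Substituting h_D = 0 and rearranging gives the linear system (I - Q) h = 1:
  [9/10, -1/2, -1/10] . (h_A, h_B, h_C) = 1
  [-1/20, 17/20, -3/10] . (h_A, h_B, h_C) = 1
  [-3/20, -1/10, 3/5] . (h_A, h_B, h_C) = 1

Solving yields:
  h_A = 164/61
  h_B = 140/61
  h_C = 166/61

Starting state is B, so the expected hitting time is h_B = 140/61.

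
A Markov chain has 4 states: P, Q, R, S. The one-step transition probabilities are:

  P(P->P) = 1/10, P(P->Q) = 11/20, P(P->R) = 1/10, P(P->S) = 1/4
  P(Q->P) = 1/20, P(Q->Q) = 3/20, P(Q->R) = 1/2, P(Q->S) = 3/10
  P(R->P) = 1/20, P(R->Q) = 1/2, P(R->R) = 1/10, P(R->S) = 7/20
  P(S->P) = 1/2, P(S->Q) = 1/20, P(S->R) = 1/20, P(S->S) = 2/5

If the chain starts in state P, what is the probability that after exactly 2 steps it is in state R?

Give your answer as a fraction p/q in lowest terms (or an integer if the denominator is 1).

Computing P^2 by repeated multiplication:
P^1 =
  P: [1/10, 11/20, 1/10, 1/4]
  Q: [1/20, 3/20, 1/2, 3/10]
  R: [1/20, 1/2, 1/10, 7/20]
  S: [1/2, 1/20, 1/20, 2/5]
P^2 =
  P: [67/400, 1/5, 123/400, 13/40]
  Q: [3/16, 63/200, 29/200, 141/400]
  R: [21/100, 17/100, 113/400, 27/80]
  S: [51/200, 131/400, 1/10, 127/400]

(P^2)[P -> R] = 123/400

Answer: 123/400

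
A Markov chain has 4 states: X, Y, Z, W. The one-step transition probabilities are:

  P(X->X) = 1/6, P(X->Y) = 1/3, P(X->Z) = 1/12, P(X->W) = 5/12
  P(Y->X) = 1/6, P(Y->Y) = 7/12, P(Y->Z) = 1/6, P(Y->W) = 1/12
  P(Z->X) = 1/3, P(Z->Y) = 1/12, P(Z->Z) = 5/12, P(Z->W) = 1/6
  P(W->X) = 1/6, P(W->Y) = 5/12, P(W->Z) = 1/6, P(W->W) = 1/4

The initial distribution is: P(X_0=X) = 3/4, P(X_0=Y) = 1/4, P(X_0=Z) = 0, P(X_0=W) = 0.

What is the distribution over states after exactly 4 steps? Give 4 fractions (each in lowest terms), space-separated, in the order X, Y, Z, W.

Answer: 8267/41472 16753/41472 16531/82944 16373/82944

Derivation:
Propagating the distribution step by step (d_{t+1} = d_t * P):
d_0 = (X=3/4, Y=1/4, Z=0, W=0)
  d_1[X] = 3/4*1/6 + 1/4*1/6 + 0*1/3 + 0*1/6 = 1/6
  d_1[Y] = 3/4*1/3 + 1/4*7/12 + 0*1/12 + 0*5/12 = 19/48
  d_1[Z] = 3/4*1/12 + 1/4*1/6 + 0*5/12 + 0*1/6 = 5/48
  d_1[W] = 3/4*5/12 + 1/4*1/12 + 0*1/6 + 0*1/4 = 1/3
d_1 = (X=1/6, Y=19/48, Z=5/48, W=1/3)
  d_2[X] = 1/6*1/6 + 19/48*1/6 + 5/48*1/3 + 1/3*1/6 = 53/288
  d_2[Y] = 1/6*1/3 + 19/48*7/12 + 5/48*1/12 + 1/3*5/12 = 125/288
  d_2[Z] = 1/6*1/12 + 19/48*1/6 + 5/48*5/12 + 1/3*1/6 = 103/576
  d_2[W] = 1/6*5/12 + 19/48*1/12 + 5/48*1/6 + 1/3*1/4 = 13/64
d_2 = (X=53/288, Y=125/288, Z=103/576, W=13/64)
  d_3[X] = 53/288*1/6 + 125/288*1/6 + 103/576*1/3 + 13/64*1/6 = 679/3456
  d_3[Y] = 53/288*1/3 + 125/288*7/12 + 103/576*1/12 + 13/64*5/12 = 53/128
  d_3[Z] = 53/288*1/12 + 125/288*1/6 + 103/576*5/12 + 13/64*1/6 = 1355/6912
  d_3[W] = 53/288*5/12 + 125/288*1/12 + 103/576*1/6 + 13/64*1/4 = 1337/6912
d_3 = (X=679/3456, Y=53/128, Z=1355/6912, W=1337/6912)
  d_4[X] = 679/3456*1/6 + 53/128*1/6 + 1355/6912*1/3 + 1337/6912*1/6 = 8267/41472
  d_4[Y] = 679/3456*1/3 + 53/128*7/12 + 1355/6912*1/12 + 1337/6912*5/12 = 16753/41472
  d_4[Z] = 679/3456*1/12 + 53/128*1/6 + 1355/6912*5/12 + 1337/6912*1/6 = 16531/82944
  d_4[W] = 679/3456*5/12 + 53/128*1/12 + 1355/6912*1/6 + 1337/6912*1/4 = 16373/82944
d_4 = (X=8267/41472, Y=16753/41472, Z=16531/82944, W=16373/82944)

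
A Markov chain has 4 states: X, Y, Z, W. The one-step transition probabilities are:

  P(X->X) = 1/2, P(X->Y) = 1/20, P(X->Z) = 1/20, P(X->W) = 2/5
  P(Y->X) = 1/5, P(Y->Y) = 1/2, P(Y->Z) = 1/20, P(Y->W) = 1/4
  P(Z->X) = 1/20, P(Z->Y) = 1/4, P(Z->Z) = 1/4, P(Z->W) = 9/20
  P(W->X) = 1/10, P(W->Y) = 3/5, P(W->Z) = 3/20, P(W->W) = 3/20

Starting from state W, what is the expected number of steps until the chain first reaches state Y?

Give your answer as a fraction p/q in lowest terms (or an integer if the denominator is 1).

Answer: 4280/1981

Derivation:
Let h_i = expected steps to first reach Y from state i.
Boundary: h_Y = 0.
First-step equations for the other states:
  h_X = 1 + 1/2*h_X + 1/20*h_Y + 1/20*h_Z + 2/5*h_W
  h_Z = 1 + 1/20*h_X + 1/4*h_Y + 1/4*h_Z + 9/20*h_W
  h_W = 1 + 1/10*h_X + 3/5*h_Y + 3/20*h_Z + 3/20*h_W

Substituting h_Y = 0 and rearranging gives the linear system (I - Q) h = 1:
  [1/2, -1/20, -2/5] . (h_X, h_Z, h_W) = 1
  [-1/20, 3/4, -9/20] . (h_X, h_Z, h_W) = 1
  [-1/10, -3/20, 17/20] . (h_X, h_Z, h_W) = 1

Solving yields:
  h_X = 7960/1981
  h_Z = 820/283
  h_W = 4280/1981

Starting state is W, so the expected hitting time is h_W = 4280/1981.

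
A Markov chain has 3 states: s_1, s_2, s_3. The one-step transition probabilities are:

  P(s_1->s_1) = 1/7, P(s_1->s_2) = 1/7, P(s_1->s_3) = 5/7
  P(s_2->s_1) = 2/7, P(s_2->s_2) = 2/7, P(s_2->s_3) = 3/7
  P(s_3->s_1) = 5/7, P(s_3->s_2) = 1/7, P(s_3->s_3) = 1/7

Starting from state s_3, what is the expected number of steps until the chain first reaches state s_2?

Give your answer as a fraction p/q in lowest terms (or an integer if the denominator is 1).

Let h_i = expected steps to first reach s_2 from state i.
Boundary: h_s_2 = 0.
First-step equations for the other states:
  h_s_1 = 1 + 1/7*h_s_1 + 1/7*h_s_2 + 5/7*h_s_3
  h_s_3 = 1 + 5/7*h_s_1 + 1/7*h_s_2 + 1/7*h_s_3

Substituting h_s_2 = 0 and rearranging gives the linear system (I - Q) h = 1:
  [6/7, -5/7] . (h_s_1, h_s_3) = 1
  [-5/7, 6/7] . (h_s_1, h_s_3) = 1

Solving yields:
  h_s_1 = 7
  h_s_3 = 7

Starting state is s_3, so the expected hitting time is h_s_3 = 7.

Answer: 7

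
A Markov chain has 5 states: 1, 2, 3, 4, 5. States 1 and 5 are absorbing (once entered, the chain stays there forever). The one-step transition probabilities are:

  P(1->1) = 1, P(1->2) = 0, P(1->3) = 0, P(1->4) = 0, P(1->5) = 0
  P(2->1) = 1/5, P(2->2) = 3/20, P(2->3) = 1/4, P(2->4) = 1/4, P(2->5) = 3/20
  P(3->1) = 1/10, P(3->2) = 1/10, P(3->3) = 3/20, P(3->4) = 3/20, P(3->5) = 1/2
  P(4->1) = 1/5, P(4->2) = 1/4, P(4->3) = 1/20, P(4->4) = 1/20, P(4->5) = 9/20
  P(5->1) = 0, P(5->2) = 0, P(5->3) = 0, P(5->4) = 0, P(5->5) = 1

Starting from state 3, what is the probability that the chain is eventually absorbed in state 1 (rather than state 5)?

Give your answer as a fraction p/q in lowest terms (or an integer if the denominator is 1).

Let a_i = P(absorbed in 1 | start in state i).
Boundary conditions: a_1 = 1, a_5 = 0.
For each transient state i, a_i = sum_j P(i->j) * a_j:
  a_2 = 1/5*a_1 + 3/20*a_2 + 1/4*a_3 + 1/4*a_4 + 3/20*a_5
  a_3 = 1/10*a_1 + 1/10*a_2 + 3/20*a_3 + 3/20*a_4 + 1/2*a_5
  a_4 = 1/5*a_1 + 1/4*a_2 + 1/20*a_3 + 1/20*a_4 + 9/20*a_5

Substituting a_1 = 1 and a_5 = 0, rearrange to (I - Q) a = r where r[i] = P(i -> 1):
  [17/20, -1/4, -1/4] . (a_2, a_3, a_4) = 1/5
  [-1/10, 17/20, -3/20] . (a_2, a_3, a_4) = 1/10
  [-1/4, -1/20, 19/20] . (a_2, a_3, a_4) = 1/5

Solving yields:
  a_2 = 94/237
  a_3 = 263/1185
  a_4 = 129/395

Starting state is 3, so the absorption probability is a_3 = 263/1185.

Answer: 263/1185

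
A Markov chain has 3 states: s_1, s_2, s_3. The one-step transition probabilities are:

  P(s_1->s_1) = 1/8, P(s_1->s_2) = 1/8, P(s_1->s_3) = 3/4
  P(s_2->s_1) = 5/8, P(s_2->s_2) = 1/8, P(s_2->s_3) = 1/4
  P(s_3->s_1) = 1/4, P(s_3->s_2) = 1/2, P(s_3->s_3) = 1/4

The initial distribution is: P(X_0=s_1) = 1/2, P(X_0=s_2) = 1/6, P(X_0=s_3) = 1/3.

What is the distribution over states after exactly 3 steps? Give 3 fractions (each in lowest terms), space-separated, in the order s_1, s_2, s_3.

Propagating the distribution step by step (d_{t+1} = d_t * P):
d_0 = (s_1=1/2, s_2=1/6, s_3=1/3)
  d_1[s_1] = 1/2*1/8 + 1/6*5/8 + 1/3*1/4 = 1/4
  d_1[s_2] = 1/2*1/8 + 1/6*1/8 + 1/3*1/2 = 1/4
  d_1[s_3] = 1/2*3/4 + 1/6*1/4 + 1/3*1/4 = 1/2
d_1 = (s_1=1/4, s_2=1/4, s_3=1/2)
  d_2[s_1] = 1/4*1/8 + 1/4*5/8 + 1/2*1/4 = 5/16
  d_2[s_2] = 1/4*1/8 + 1/4*1/8 + 1/2*1/2 = 5/16
  d_2[s_3] = 1/4*3/4 + 1/4*1/4 + 1/2*1/4 = 3/8
d_2 = (s_1=5/16, s_2=5/16, s_3=3/8)
  d_3[s_1] = 5/16*1/8 + 5/16*5/8 + 3/8*1/4 = 21/64
  d_3[s_2] = 5/16*1/8 + 5/16*1/8 + 3/8*1/2 = 17/64
  d_3[s_3] = 5/16*3/4 + 5/16*1/4 + 3/8*1/4 = 13/32
d_3 = (s_1=21/64, s_2=17/64, s_3=13/32)

Answer: 21/64 17/64 13/32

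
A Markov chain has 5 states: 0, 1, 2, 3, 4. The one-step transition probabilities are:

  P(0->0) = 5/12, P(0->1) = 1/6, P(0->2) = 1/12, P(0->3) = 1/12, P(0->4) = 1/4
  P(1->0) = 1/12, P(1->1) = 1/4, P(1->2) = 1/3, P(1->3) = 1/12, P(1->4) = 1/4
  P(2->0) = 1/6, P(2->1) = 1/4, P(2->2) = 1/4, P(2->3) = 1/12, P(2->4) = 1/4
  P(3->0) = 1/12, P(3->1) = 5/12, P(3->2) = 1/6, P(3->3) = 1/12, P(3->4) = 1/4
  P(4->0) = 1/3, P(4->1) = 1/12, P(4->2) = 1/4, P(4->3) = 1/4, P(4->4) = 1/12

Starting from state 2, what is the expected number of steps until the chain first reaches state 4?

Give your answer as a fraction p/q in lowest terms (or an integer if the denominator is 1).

Answer: 4

Derivation:
Let h_i = expected steps to first reach 4 from state i.
Boundary: h_4 = 0.
First-step equations for the other states:
  h_0 = 1 + 5/12*h_0 + 1/6*h_1 + 1/12*h_2 + 1/12*h_3 + 1/4*h_4
  h_1 = 1 + 1/12*h_0 + 1/4*h_1 + 1/3*h_2 + 1/12*h_3 + 1/4*h_4
  h_2 = 1 + 1/6*h_0 + 1/4*h_1 + 1/4*h_2 + 1/12*h_3 + 1/4*h_4
  h_3 = 1 + 1/12*h_0 + 5/12*h_1 + 1/6*h_2 + 1/12*h_3 + 1/4*h_4

Substituting h_4 = 0 and rearranging gives the linear system (I - Q) h = 1:
  [7/12, -1/6, -1/12, -1/12] . (h_0, h_1, h_2, h_3) = 1
  [-1/12, 3/4, -1/3, -1/12] . (h_0, h_1, h_2, h_3) = 1
  [-1/6, -1/4, 3/4, -1/12] . (h_0, h_1, h_2, h_3) = 1
  [-1/12, -5/12, -1/6, 11/12] . (h_0, h_1, h_2, h_3) = 1

Solving yields:
  h_0 = 4
  h_1 = 4
  h_2 = 4
  h_3 = 4

Starting state is 2, so the expected hitting time is h_2 = 4.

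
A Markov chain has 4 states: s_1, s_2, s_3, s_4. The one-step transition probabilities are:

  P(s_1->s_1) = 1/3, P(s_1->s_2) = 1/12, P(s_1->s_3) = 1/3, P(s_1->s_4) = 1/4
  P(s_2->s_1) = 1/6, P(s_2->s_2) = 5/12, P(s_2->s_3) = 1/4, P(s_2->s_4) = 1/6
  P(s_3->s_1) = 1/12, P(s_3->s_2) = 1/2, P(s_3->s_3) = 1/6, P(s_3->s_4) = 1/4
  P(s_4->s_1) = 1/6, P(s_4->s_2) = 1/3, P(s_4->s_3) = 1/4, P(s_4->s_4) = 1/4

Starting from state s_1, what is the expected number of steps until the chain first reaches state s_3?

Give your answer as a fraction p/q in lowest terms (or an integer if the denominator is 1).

Let h_i = expected steps to first reach s_3 from state i.
Boundary: h_s_3 = 0.
First-step equations for the other states:
  h_s_1 = 1 + 1/3*h_s_1 + 1/12*h_s_2 + 1/3*h_s_3 + 1/4*h_s_4
  h_s_2 = 1 + 1/6*h_s_1 + 5/12*h_s_2 + 1/4*h_s_3 + 1/6*h_s_4
  h_s_4 = 1 + 1/6*h_s_1 + 1/3*h_s_2 + 1/4*h_s_3 + 1/4*h_s_4

Substituting h_s_3 = 0 and rearranging gives the linear system (I - Q) h = 1:
  [2/3, -1/12, -1/4] . (h_s_1, h_s_2, h_s_4) = 1
  [-1/6, 7/12, -1/6] . (h_s_1, h_s_2, h_s_4) = 1
  [-1/6, -1/3, 3/4] . (h_s_1, h_s_2, h_s_4) = 1

Solving yields:
  h_s_1 = 27/8
  h_s_2 = 15/4
  h_s_4 = 15/4

Starting state is s_1, so the expected hitting time is h_s_1 = 27/8.

Answer: 27/8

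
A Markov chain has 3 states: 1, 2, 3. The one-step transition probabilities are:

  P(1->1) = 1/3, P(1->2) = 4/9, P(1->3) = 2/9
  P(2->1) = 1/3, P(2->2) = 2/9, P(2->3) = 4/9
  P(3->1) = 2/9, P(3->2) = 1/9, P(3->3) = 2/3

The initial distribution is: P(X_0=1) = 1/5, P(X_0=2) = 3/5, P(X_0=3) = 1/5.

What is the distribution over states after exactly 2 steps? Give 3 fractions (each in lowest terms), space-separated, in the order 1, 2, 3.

Propagating the distribution step by step (d_{t+1} = d_t * P):
d_0 = (1=1/5, 2=3/5, 3=1/5)
  d_1[1] = 1/5*1/3 + 3/5*1/3 + 1/5*2/9 = 14/45
  d_1[2] = 1/5*4/9 + 3/5*2/9 + 1/5*1/9 = 11/45
  d_1[3] = 1/5*2/9 + 3/5*4/9 + 1/5*2/3 = 4/9
d_1 = (1=14/45, 2=11/45, 3=4/9)
  d_2[1] = 14/45*1/3 + 11/45*1/3 + 4/9*2/9 = 23/81
  d_2[2] = 14/45*4/9 + 11/45*2/9 + 4/9*1/9 = 98/405
  d_2[3] = 14/45*2/9 + 11/45*4/9 + 4/9*2/3 = 64/135
d_2 = (1=23/81, 2=98/405, 3=64/135)

Answer: 23/81 98/405 64/135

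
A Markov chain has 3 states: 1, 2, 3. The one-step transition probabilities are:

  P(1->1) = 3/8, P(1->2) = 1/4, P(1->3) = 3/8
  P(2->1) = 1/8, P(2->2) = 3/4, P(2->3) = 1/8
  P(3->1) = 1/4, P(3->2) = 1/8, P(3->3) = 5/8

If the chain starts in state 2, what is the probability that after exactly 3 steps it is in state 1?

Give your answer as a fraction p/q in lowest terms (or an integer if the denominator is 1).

Computing P^3 by repeated multiplication:
P^1 =
  1: [3/8, 1/4, 3/8]
  2: [1/8, 3/4, 1/8]
  3: [1/4, 1/8, 5/8]
P^2 =
  1: [17/64, 21/64, 13/32]
  2: [11/64, 39/64, 7/32]
  3: [17/64, 15/64, 1/2]
P^3 =
  1: [31/128, 93/256, 101/256]
  2: [25/128, 135/256, 71/256]
  3: [65/256, 39/128, 113/256]

(P^3)[2 -> 1] = 25/128

Answer: 25/128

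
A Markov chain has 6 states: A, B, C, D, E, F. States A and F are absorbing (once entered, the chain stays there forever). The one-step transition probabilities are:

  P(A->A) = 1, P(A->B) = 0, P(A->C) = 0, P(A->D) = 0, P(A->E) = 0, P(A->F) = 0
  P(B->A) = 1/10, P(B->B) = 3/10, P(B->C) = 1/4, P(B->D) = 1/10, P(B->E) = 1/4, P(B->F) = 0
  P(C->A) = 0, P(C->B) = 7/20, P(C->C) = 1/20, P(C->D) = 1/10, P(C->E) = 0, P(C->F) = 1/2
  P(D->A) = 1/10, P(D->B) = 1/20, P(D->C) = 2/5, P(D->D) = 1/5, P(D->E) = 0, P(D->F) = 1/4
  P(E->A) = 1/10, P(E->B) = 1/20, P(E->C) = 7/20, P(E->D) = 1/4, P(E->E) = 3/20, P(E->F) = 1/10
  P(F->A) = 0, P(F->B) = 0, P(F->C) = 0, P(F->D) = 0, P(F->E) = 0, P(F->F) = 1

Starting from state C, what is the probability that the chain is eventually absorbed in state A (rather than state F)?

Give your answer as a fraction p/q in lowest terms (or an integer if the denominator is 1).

Answer: 2258/16333

Derivation:
Let a_i = P(absorbed in A | start in state i).
Boundary conditions: a_A = 1, a_F = 0.
For each transient state i, a_i = sum_j P(i->j) * a_j:
  a_B = 1/10*a_A + 3/10*a_B + 1/4*a_C + 1/10*a_D + 1/4*a_E + 0*a_F
  a_C = 0*a_A + 7/20*a_B + 1/20*a_C + 1/10*a_D + 0*a_E + 1/2*a_F
  a_D = 1/10*a_A + 1/20*a_B + 2/5*a_C + 1/5*a_D + 0*a_E + 1/4*a_F
  a_E = 1/10*a_A + 1/20*a_B + 7/20*a_C + 1/4*a_D + 3/20*a_E + 1/10*a_F

Substituting a_A = 1 and a_F = 0, rearrange to (I - Q) a = r where r[i] = P(i -> A):
  [7/10, -1/4, -1/10, -1/4] . (a_B, a_C, a_D, a_E) = 1/10
  [-7/20, 19/20, -1/10, 0] . (a_B, a_C, a_D, a_E) = 0
  [-1/20, -2/5, 4/5, 0] . (a_B, a_C, a_D, a_E) = 1/10
  [-1/20, -7/20, -1/4, 17/20] . (a_B, a_C, a_D, a_E) = 1/10

Solving yields:
  a_B = 15394/48999
  a_C = 2258/16333
  a_D = 10474/48999
  a_E = 4180/16333

Starting state is C, so the absorption probability is a_C = 2258/16333.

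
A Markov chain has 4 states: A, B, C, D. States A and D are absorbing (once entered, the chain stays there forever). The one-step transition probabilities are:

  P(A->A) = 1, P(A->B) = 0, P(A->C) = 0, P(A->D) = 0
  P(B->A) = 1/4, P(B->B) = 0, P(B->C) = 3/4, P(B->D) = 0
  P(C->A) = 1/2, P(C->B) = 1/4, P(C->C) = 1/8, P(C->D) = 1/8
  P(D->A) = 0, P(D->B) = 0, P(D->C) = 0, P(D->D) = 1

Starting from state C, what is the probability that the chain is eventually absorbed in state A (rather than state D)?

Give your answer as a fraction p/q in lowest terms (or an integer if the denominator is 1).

Let a_i = P(absorbed in A | start in state i).
Boundary conditions: a_A = 1, a_D = 0.
For each transient state i, a_i = sum_j P(i->j) * a_j:
  a_B = 1/4*a_A + 0*a_B + 3/4*a_C + 0*a_D
  a_C = 1/2*a_A + 1/4*a_B + 1/8*a_C + 1/8*a_D

Substituting a_A = 1 and a_D = 0, rearrange to (I - Q) a = r where r[i] = P(i -> A):
  [1, -3/4] . (a_B, a_C) = 1/4
  [-1/4, 7/8] . (a_B, a_C) = 1/2

Solving yields:
  a_B = 19/22
  a_C = 9/11

Starting state is C, so the absorption probability is a_C = 9/11.

Answer: 9/11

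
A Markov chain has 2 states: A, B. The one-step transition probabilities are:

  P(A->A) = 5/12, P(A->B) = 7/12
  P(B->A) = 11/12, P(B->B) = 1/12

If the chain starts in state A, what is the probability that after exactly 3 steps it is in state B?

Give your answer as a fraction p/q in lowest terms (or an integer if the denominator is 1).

Computing P^3 by repeated multiplication:
P^1 =
  A: [5/12, 7/12]
  B: [11/12, 1/12]
P^2 =
  A: [17/24, 7/24]
  B: [11/24, 13/24]
P^3 =
  A: [9/16, 7/16]
  B: [11/16, 5/16]

(P^3)[A -> B] = 7/16

Answer: 7/16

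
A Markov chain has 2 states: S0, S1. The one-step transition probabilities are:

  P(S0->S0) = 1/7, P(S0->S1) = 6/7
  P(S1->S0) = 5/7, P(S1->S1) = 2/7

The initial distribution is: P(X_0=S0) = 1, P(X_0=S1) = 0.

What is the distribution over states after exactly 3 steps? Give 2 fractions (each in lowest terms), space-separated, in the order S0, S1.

Propagating the distribution step by step (d_{t+1} = d_t * P):
d_0 = (S0=1, S1=0)
  d_1[S0] = 1*1/7 + 0*5/7 = 1/7
  d_1[S1] = 1*6/7 + 0*2/7 = 6/7
d_1 = (S0=1/7, S1=6/7)
  d_2[S0] = 1/7*1/7 + 6/7*5/7 = 31/49
  d_2[S1] = 1/7*6/7 + 6/7*2/7 = 18/49
d_2 = (S0=31/49, S1=18/49)
  d_3[S0] = 31/49*1/7 + 18/49*5/7 = 121/343
  d_3[S1] = 31/49*6/7 + 18/49*2/7 = 222/343
d_3 = (S0=121/343, S1=222/343)

Answer: 121/343 222/343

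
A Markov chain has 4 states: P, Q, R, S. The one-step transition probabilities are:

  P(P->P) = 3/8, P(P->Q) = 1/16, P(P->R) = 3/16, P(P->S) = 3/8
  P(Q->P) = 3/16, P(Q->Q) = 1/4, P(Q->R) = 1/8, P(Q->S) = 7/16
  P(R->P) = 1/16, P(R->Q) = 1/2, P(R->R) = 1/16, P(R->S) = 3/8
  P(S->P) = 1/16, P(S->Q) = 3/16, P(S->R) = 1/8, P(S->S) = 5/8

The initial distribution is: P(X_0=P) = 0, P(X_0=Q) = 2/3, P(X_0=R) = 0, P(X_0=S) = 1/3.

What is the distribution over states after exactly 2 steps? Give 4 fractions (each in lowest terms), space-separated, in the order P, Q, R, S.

Propagating the distribution step by step (d_{t+1} = d_t * P):
d_0 = (P=0, Q=2/3, R=0, S=1/3)
  d_1[P] = 0*3/8 + 2/3*3/16 + 0*1/16 + 1/3*1/16 = 7/48
  d_1[Q] = 0*1/16 + 2/3*1/4 + 0*1/2 + 1/3*3/16 = 11/48
  d_1[R] = 0*3/16 + 2/3*1/8 + 0*1/16 + 1/3*1/8 = 1/8
  d_1[S] = 0*3/8 + 2/3*7/16 + 0*3/8 + 1/3*5/8 = 1/2
d_1 = (P=7/48, Q=11/48, R=1/8, S=1/2)
  d_2[P] = 7/48*3/8 + 11/48*3/16 + 1/8*1/16 + 1/2*1/16 = 35/256
  d_2[Q] = 7/48*1/16 + 11/48*1/4 + 1/8*1/2 + 1/2*3/16 = 57/256
  d_2[R] = 7/48*3/16 + 11/48*1/8 + 1/8*1/16 + 1/2*1/8 = 97/768
  d_2[S] = 7/48*3/8 + 11/48*7/16 + 1/8*3/8 + 1/2*5/8 = 395/768
d_2 = (P=35/256, Q=57/256, R=97/768, S=395/768)

Answer: 35/256 57/256 97/768 395/768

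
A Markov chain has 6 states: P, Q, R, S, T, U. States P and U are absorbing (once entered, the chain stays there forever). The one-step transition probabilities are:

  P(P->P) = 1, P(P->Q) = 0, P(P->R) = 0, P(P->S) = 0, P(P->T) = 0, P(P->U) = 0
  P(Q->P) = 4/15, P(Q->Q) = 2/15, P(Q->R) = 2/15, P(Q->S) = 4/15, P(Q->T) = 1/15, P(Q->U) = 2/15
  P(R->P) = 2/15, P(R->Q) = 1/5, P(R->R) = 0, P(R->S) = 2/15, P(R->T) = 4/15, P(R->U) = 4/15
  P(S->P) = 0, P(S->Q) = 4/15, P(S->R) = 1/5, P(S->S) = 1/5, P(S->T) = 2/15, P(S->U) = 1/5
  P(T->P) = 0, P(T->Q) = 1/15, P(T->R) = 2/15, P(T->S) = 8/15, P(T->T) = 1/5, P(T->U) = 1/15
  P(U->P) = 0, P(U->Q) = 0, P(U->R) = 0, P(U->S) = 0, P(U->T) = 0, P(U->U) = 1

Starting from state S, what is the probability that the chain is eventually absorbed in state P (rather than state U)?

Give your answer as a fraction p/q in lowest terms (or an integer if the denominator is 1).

Answer: 465/1589

Derivation:
Let a_i = P(absorbed in P | start in state i).
Boundary conditions: a_P = 1, a_U = 0.
For each transient state i, a_i = sum_j P(i->j) * a_j:
  a_Q = 4/15*a_P + 2/15*a_Q + 2/15*a_R + 4/15*a_S + 1/15*a_T + 2/15*a_U
  a_R = 2/15*a_P + 1/5*a_Q + 0*a_R + 2/15*a_S + 4/15*a_T + 4/15*a_U
  a_S = 0*a_P + 4/15*a_Q + 1/5*a_R + 1/5*a_S + 2/15*a_T + 1/5*a_U
  a_T = 0*a_P + 1/15*a_Q + 2/15*a_R + 8/15*a_S + 1/5*a_T + 1/15*a_U

Substituting a_P = 1 and a_U = 0, rearrange to (I - Q) a = r where r[i] = P(i -> P):
  [13/15, -2/15, -4/15, -1/15] . (a_Q, a_R, a_S, a_T) = 4/15
  [-1/5, 1, -2/15, -4/15] . (a_Q, a_R, a_S, a_T) = 2/15
  [-4/15, -1/5, 4/5, -2/15] . (a_Q, a_R, a_S, a_T) = 0
  [-1/15, -2/15, -8/15, 4/5] . (a_Q, a_R, a_S, a_T) = 0

Solving yields:
  a_Q = 752/1589
  a_R = 548/1589
  a_S = 465/1589
  a_T = 464/1589

Starting state is S, so the absorption probability is a_S = 465/1589.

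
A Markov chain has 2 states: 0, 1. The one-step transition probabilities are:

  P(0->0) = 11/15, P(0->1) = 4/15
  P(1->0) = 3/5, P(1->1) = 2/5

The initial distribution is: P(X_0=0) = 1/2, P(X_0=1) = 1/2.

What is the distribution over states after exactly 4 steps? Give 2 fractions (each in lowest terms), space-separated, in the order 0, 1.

Propagating the distribution step by step (d_{t+1} = d_t * P):
d_0 = (0=1/2, 1=1/2)
  d_1[0] = 1/2*11/15 + 1/2*3/5 = 2/3
  d_1[1] = 1/2*4/15 + 1/2*2/5 = 1/3
d_1 = (0=2/3, 1=1/3)
  d_2[0] = 2/3*11/15 + 1/3*3/5 = 31/45
  d_2[1] = 2/3*4/15 + 1/3*2/5 = 14/45
d_2 = (0=31/45, 1=14/45)
  d_3[0] = 31/45*11/15 + 14/45*3/5 = 467/675
  d_3[1] = 31/45*4/15 + 14/45*2/5 = 208/675
d_3 = (0=467/675, 1=208/675)
  d_4[0] = 467/675*11/15 + 208/675*3/5 = 7009/10125
  d_4[1] = 467/675*4/15 + 208/675*2/5 = 3116/10125
d_4 = (0=7009/10125, 1=3116/10125)

Answer: 7009/10125 3116/10125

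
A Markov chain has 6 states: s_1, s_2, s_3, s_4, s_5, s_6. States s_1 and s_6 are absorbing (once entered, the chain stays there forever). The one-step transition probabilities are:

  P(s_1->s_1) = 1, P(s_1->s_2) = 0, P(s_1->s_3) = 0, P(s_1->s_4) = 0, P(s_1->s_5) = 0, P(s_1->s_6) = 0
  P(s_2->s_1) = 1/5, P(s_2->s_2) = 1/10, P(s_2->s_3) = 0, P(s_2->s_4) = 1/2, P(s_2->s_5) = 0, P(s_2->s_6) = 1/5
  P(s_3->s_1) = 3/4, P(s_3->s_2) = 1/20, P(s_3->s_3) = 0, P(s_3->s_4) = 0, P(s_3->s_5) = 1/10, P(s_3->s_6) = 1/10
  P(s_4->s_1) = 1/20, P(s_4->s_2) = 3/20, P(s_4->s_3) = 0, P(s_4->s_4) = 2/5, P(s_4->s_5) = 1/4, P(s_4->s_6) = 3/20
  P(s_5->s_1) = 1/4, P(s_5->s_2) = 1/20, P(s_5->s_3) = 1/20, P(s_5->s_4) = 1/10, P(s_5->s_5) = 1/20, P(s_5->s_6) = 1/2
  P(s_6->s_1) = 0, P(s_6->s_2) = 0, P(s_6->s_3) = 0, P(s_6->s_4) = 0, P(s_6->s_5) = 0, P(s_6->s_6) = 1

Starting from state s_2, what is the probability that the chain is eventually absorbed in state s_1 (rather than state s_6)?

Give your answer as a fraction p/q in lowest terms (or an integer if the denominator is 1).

Let a_i = P(absorbed in s_1 | start in state i).
Boundary conditions: a_s_1 = 1, a_s_6 = 0.
For each transient state i, a_i = sum_j P(i->j) * a_j:
  a_s_2 = 1/5*a_s_1 + 1/10*a_s_2 + 0*a_s_3 + 1/2*a_s_4 + 0*a_s_5 + 1/5*a_s_6
  a_s_3 = 3/4*a_s_1 + 1/20*a_s_2 + 0*a_s_3 + 0*a_s_4 + 1/10*a_s_5 + 1/10*a_s_6
  a_s_4 = 1/20*a_s_1 + 3/20*a_s_2 + 0*a_s_3 + 2/5*a_s_4 + 1/4*a_s_5 + 3/20*a_s_6
  a_s_5 = 1/4*a_s_1 + 1/20*a_s_2 + 1/20*a_s_3 + 1/10*a_s_4 + 1/20*a_s_5 + 1/2*a_s_6

Substituting a_s_1 = 1 and a_s_6 = 0, rearrange to (I - Q) a = r where r[i] = P(i -> s_1):
  [9/10, 0, -1/2, 0] . (a_s_2, a_s_3, a_s_4, a_s_5) = 1/5
  [-1/20, 1, 0, -1/10] . (a_s_2, a_s_3, a_s_4, a_s_5) = 3/4
  [-3/20, 0, 3/5, -1/4] . (a_s_2, a_s_3, a_s_4, a_s_5) = 1/20
  [-1/20, -1/20, -1/10, 19/20] . (a_s_2, a_s_3, a_s_4, a_s_5) = 1/4

Solving yields:
  a_s_2 = 4479/10943
  a_s_3 = 8828/10943
  a_s_4 = 3685/10943
  a_s_5 = 128/353

Starting state is s_2, so the absorption probability is a_s_2 = 4479/10943.

Answer: 4479/10943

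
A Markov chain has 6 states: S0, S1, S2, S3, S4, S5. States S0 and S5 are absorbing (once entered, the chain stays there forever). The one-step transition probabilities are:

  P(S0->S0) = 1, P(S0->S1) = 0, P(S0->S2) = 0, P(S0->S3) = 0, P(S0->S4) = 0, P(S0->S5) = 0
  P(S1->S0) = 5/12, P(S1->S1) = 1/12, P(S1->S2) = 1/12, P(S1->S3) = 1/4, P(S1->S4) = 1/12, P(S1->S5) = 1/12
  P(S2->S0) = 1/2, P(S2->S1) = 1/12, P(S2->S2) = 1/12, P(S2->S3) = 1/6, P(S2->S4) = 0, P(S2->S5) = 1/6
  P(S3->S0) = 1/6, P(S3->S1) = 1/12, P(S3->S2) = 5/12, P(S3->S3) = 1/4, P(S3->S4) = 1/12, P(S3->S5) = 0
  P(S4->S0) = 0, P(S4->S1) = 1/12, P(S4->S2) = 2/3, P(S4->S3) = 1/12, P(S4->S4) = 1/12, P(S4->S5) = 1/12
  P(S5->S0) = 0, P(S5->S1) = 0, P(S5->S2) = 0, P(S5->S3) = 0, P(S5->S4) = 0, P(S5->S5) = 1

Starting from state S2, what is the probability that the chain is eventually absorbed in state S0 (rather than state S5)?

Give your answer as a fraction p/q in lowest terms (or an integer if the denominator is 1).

Let a_i = P(absorbed in S0 | start in state i).
Boundary conditions: a_S0 = 1, a_S5 = 0.
For each transient state i, a_i = sum_j P(i->j) * a_j:
  a_S1 = 5/12*a_S0 + 1/12*a_S1 + 1/12*a_S2 + 1/4*a_S3 + 1/12*a_S4 + 1/12*a_S5
  a_S2 = 1/2*a_S0 + 1/12*a_S1 + 1/12*a_S2 + 1/6*a_S3 + 0*a_S4 + 1/6*a_S5
  a_S3 = 1/6*a_S0 + 1/12*a_S1 + 5/12*a_S2 + 1/4*a_S3 + 1/12*a_S4 + 0*a_S5
  a_S4 = 0*a_S0 + 1/12*a_S1 + 2/3*a_S2 + 1/12*a_S3 + 1/12*a_S4 + 1/12*a_S5

Substituting a_S0 = 1 and a_S5 = 0, rearrange to (I - Q) a = r where r[i] = P(i -> S0):
  [11/12, -1/12, -1/4, -1/12] . (a_S1, a_S2, a_S3, a_S4) = 5/12
  [-1/12, 11/12, -1/6, 0] . (a_S1, a_S2, a_S3, a_S4) = 1/2
  [-1/12, -5/12, 3/4, -1/12] . (a_S1, a_S2, a_S3, a_S4) = 1/6
  [-1/12, -2/3, -1/12, 11/12] . (a_S1, a_S2, a_S3, a_S4) = 0

Solving yields:
  a_S1 = 1942/2393
  a_S2 = 3675/4786
  a_S3 = 7825/9572
  a_S4 = 6763/9572

Starting state is S2, so the absorption probability is a_S2 = 3675/4786.

Answer: 3675/4786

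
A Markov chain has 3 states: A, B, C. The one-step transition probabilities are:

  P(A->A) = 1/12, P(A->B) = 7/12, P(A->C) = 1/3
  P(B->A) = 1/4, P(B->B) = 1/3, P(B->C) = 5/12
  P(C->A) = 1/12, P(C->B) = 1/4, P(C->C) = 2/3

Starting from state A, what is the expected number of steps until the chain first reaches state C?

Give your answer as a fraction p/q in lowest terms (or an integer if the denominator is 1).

Let h_i = expected steps to first reach C from state i.
Boundary: h_C = 0.
First-step equations for the other states:
  h_A = 1 + 1/12*h_A + 7/12*h_B + 1/3*h_C
  h_B = 1 + 1/4*h_A + 1/3*h_B + 5/12*h_C

Substituting h_C = 0 and rearranging gives the linear system (I - Q) h = 1:
  [11/12, -7/12] . (h_A, h_B) = 1
  [-1/4, 2/3] . (h_A, h_B) = 1

Solving yields:
  h_A = 180/67
  h_B = 168/67

Starting state is A, so the expected hitting time is h_A = 180/67.

Answer: 180/67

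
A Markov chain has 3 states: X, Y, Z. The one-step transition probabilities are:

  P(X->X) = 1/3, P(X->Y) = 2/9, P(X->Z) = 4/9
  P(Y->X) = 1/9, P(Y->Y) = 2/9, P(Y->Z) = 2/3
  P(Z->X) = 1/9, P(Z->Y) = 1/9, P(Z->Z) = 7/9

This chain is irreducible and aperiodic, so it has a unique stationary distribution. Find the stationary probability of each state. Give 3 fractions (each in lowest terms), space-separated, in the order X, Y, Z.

Answer: 1/7 1/7 5/7

Derivation:
The stationary distribution satisfies pi = pi * P, i.e.:
  pi_X = 1/3*pi_X + 1/9*pi_Y + 1/9*pi_Z
  pi_Y = 2/9*pi_X + 2/9*pi_Y + 1/9*pi_Z
  pi_Z = 4/9*pi_X + 2/3*pi_Y + 7/9*pi_Z
with normalization: pi_X + pi_Y + pi_Z = 1.

Using the first 2 balance equations plus normalization, the linear system A*pi = b is:
  [-2/3, 1/9, 1/9] . pi = 0
  [2/9, -7/9, 1/9] . pi = 0
  [1, 1, 1] . pi = 1

Solving yields:
  pi_X = 1/7
  pi_Y = 1/7
  pi_Z = 5/7

Verification (pi * P):
  1/7*1/3 + 1/7*1/9 + 5/7*1/9 = 1/7 = pi_X  (ok)
  1/7*2/9 + 1/7*2/9 + 5/7*1/9 = 1/7 = pi_Y  (ok)
  1/7*4/9 + 1/7*2/3 + 5/7*7/9 = 5/7 = pi_Z  (ok)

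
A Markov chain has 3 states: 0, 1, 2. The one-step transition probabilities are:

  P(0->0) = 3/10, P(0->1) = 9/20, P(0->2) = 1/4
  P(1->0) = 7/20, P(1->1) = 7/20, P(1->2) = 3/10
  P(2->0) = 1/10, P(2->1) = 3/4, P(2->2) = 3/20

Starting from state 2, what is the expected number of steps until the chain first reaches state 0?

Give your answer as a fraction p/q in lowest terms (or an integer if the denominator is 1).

Answer: 560/131

Derivation:
Let h_i = expected steps to first reach 0 from state i.
Boundary: h_0 = 0.
First-step equations for the other states:
  h_1 = 1 + 7/20*h_0 + 7/20*h_1 + 3/10*h_2
  h_2 = 1 + 1/10*h_0 + 3/4*h_1 + 3/20*h_2

Substituting h_0 = 0 and rearranging gives the linear system (I - Q) h = 1:
  [13/20, -3/10] . (h_1, h_2) = 1
  [-3/4, 17/20] . (h_1, h_2) = 1

Solving yields:
  h_1 = 460/131
  h_2 = 560/131

Starting state is 2, so the expected hitting time is h_2 = 560/131.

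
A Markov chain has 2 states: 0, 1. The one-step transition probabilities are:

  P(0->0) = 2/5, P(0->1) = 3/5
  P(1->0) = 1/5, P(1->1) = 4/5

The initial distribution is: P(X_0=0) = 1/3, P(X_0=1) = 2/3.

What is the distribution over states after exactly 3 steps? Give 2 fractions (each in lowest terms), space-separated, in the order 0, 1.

Answer: 94/375 281/375

Derivation:
Propagating the distribution step by step (d_{t+1} = d_t * P):
d_0 = (0=1/3, 1=2/3)
  d_1[0] = 1/3*2/5 + 2/3*1/5 = 4/15
  d_1[1] = 1/3*3/5 + 2/3*4/5 = 11/15
d_1 = (0=4/15, 1=11/15)
  d_2[0] = 4/15*2/5 + 11/15*1/5 = 19/75
  d_2[1] = 4/15*3/5 + 11/15*4/5 = 56/75
d_2 = (0=19/75, 1=56/75)
  d_3[0] = 19/75*2/5 + 56/75*1/5 = 94/375
  d_3[1] = 19/75*3/5 + 56/75*4/5 = 281/375
d_3 = (0=94/375, 1=281/375)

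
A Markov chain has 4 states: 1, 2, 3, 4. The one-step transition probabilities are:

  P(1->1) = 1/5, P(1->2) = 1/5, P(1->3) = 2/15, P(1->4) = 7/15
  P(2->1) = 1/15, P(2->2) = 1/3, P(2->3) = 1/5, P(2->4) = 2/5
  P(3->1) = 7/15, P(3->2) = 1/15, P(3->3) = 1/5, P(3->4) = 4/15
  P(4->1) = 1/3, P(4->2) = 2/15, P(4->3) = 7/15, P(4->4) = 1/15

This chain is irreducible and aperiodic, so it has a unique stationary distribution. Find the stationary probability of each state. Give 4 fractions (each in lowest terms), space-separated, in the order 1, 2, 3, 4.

Answer: 41/144 227/1344 65/252 1163/4032

Derivation:
The stationary distribution satisfies pi = pi * P, i.e.:
  pi_1 = 1/5*pi_1 + 1/15*pi_2 + 7/15*pi_3 + 1/3*pi_4
  pi_2 = 1/5*pi_1 + 1/3*pi_2 + 1/15*pi_3 + 2/15*pi_4
  pi_3 = 2/15*pi_1 + 1/5*pi_2 + 1/5*pi_3 + 7/15*pi_4
  pi_4 = 7/15*pi_1 + 2/5*pi_2 + 4/15*pi_3 + 1/15*pi_4
with normalization: pi_1 + pi_2 + pi_3 + pi_4 = 1.

Using the first 3 balance equations plus normalization, the linear system A*pi = b is:
  [-4/5, 1/15, 7/15, 1/3] . pi = 0
  [1/5, -2/3, 1/15, 2/15] . pi = 0
  [2/15, 1/5, -4/5, 7/15] . pi = 0
  [1, 1, 1, 1] . pi = 1

Solving yields:
  pi_1 = 41/144
  pi_2 = 227/1344
  pi_3 = 65/252
  pi_4 = 1163/4032

Verification (pi * P):
  41/144*1/5 + 227/1344*1/15 + 65/252*7/15 + 1163/4032*1/3 = 41/144 = pi_1  (ok)
  41/144*1/5 + 227/1344*1/3 + 65/252*1/15 + 1163/4032*2/15 = 227/1344 = pi_2  (ok)
  41/144*2/15 + 227/1344*1/5 + 65/252*1/5 + 1163/4032*7/15 = 65/252 = pi_3  (ok)
  41/144*7/15 + 227/1344*2/5 + 65/252*4/15 + 1163/4032*1/15 = 1163/4032 = pi_4  (ok)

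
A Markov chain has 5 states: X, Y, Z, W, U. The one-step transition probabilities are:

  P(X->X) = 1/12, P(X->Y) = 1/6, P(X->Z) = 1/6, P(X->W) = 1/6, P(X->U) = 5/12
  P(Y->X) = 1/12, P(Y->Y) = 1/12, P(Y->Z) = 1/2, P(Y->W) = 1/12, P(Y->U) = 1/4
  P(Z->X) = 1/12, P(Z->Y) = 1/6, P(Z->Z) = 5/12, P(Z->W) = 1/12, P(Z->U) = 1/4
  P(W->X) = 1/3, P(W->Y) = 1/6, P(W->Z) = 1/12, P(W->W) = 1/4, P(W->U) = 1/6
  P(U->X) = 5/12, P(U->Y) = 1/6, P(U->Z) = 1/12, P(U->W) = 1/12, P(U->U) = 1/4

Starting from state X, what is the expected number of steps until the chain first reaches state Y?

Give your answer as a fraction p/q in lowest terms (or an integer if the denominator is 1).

Let h_i = expected steps to first reach Y from state i.
Boundary: h_Y = 0.
First-step equations for the other states:
  h_X = 1 + 1/12*h_X + 1/6*h_Y + 1/6*h_Z + 1/6*h_W + 5/12*h_U
  h_Z = 1 + 1/12*h_X + 1/6*h_Y + 5/12*h_Z + 1/12*h_W + 1/4*h_U
  h_W = 1 + 1/3*h_X + 1/6*h_Y + 1/12*h_Z + 1/4*h_W + 1/6*h_U
  h_U = 1 + 5/12*h_X + 1/6*h_Y + 1/12*h_Z + 1/12*h_W + 1/4*h_U

Substituting h_Y = 0 and rearranging gives the linear system (I - Q) h = 1:
  [11/12, -1/6, -1/6, -5/12] . (h_X, h_Z, h_W, h_U) = 1
  [-1/12, 7/12, -1/12, -1/4] . (h_X, h_Z, h_W, h_U) = 1
  [-1/3, -1/12, 3/4, -1/6] . (h_X, h_Z, h_W, h_U) = 1
  [-5/12, -1/12, -1/12, 3/4] . (h_X, h_Z, h_W, h_U) = 1

Solving yields:
  h_X = 6
  h_Z = 6
  h_W = 6
  h_U = 6

Starting state is X, so the expected hitting time is h_X = 6.

Answer: 6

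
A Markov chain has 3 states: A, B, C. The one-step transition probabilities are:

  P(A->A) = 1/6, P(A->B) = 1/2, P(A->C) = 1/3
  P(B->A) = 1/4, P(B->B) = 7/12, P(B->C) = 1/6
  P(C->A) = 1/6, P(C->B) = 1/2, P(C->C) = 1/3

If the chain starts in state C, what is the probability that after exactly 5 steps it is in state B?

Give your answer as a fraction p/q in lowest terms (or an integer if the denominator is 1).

Computing P^5 by repeated multiplication:
P^1 =
  A: [1/6, 1/2, 1/3]
  B: [1/4, 7/12, 1/6]
  C: [1/6, 1/2, 1/3]
P^2 =
  A: [5/24, 13/24, 1/4]
  B: [31/144, 79/144, 17/72]
  C: [5/24, 13/24, 1/4]
P^3 =
  A: [61/288, 157/288, 35/144]
  B: [367/1728, 943/1728, 209/864]
  C: [61/288, 157/288, 35/144]
P^4 =
  A: [733/3456, 1885/3456, 419/1728]
  B: [4399/20736, 11311/20736, 2513/10368]
  C: [733/3456, 1885/3456, 419/1728]
P^5 =
  A: [8797/41472, 22621/41472, 5027/20736]
  B: [52783/248832, 135727/248832, 30161/124416]
  C: [8797/41472, 22621/41472, 5027/20736]

(P^5)[C -> B] = 22621/41472

Answer: 22621/41472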